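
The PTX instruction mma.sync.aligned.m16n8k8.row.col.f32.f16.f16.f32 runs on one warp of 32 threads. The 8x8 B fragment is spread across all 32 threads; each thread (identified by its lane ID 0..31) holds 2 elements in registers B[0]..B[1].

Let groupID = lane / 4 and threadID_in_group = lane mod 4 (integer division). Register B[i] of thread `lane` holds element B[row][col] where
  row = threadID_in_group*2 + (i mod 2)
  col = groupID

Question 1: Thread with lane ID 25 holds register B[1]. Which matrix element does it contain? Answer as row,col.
lane 25→25/4=6, 25 mod 4=1
i=1  r:2·1+1→3  c:6

3,6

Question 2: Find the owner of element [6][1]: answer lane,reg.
c:1=>grp=1  r:6=>tig=3,lo=0
L=1*4+3=7  i=0=0

7,0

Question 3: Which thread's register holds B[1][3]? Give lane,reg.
12,1

c=3⇒gr=3  r=1⇒th=0,odd=1
L=3*4+0=12  i=1=1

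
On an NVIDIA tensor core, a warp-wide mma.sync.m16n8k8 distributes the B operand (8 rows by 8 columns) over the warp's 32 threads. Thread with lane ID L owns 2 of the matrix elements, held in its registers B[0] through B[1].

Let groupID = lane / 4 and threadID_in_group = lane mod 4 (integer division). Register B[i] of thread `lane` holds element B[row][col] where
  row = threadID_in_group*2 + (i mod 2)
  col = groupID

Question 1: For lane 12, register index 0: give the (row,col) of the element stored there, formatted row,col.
lane 12=>12/4=3, 12 mod 4=0
i=0  r:2·0+0=>0  c:3

0,3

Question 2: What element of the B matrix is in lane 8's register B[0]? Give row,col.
L=8→G=8>>2=2, T=8&3=0
[0]→row 0·2+0=0  col G=2

0,2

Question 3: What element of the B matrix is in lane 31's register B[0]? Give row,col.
6,7

L=31->gid=31>>2=7, tid=31&3=3
[0]->row 3·2+0=6  col gid=7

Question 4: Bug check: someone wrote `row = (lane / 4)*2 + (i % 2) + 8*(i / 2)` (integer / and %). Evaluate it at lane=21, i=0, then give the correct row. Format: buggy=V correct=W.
`(lane / 4)*2 + (i % 2) + 8*(i / 2)`[21,0]->10
lane 21: gid=5 (21/4), tid=1 (21%4)
i=0: r=1*2+0=2, c=gid=5
row: 10 vs 2

buggy=10 correct=2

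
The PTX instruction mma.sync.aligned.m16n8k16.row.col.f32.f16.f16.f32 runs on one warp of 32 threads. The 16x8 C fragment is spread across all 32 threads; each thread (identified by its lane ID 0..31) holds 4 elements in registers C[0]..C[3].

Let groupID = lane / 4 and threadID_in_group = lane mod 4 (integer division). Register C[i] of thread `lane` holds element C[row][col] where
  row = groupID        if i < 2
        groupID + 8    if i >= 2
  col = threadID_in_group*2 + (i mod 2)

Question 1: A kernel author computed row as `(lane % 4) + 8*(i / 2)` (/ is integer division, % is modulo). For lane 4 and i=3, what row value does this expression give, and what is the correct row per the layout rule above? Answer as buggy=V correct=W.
`(lane % 4) + 8*(i / 2)`[4,3]=>8
L=4=>grp=4>>2=1, tig=4&3=0
[3]=>row 1+8=9  col 0·2+1=1
row: 8 vs 9

buggy=8 correct=9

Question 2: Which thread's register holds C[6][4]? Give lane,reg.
r=6⇒gr=6,Rb=0  c=4⇒th=2,odd=0
L=6*4+2=26  i=0*2+0=0

26,0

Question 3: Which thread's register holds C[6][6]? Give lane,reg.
27,0

r:6=>grp=6,rB=0  c:6=>tig=3,lo=0
L=6*4+3=27  i=0*2+0=0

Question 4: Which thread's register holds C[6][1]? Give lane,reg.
24,1

r:6=>grp=6,rB=0  c:1=>tig=0,lo=1
L=6*4+0=24  i=0*2+1=1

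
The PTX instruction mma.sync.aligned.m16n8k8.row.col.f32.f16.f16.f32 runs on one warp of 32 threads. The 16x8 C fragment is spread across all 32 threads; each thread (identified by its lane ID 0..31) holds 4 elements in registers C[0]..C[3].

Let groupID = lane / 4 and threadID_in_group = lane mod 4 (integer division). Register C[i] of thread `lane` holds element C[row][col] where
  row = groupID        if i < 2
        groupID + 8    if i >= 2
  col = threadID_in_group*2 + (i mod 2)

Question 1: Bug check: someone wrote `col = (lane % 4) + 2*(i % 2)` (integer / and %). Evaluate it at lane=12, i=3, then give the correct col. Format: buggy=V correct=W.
buggy=2 correct=1

`(lane % 4) + 2*(i % 2)`[12,3]=>2
lane 12: grp=3 (12/4), tig=0 (12%4)
i=3: r=3+8=11, c=0*2+1=1
col: 2 vs 1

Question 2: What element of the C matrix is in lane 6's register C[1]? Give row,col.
lane 6: grp=1 (6/4), tig=2 (6%4)
i=1: r=1+0=1, c=2*2+1=5

1,5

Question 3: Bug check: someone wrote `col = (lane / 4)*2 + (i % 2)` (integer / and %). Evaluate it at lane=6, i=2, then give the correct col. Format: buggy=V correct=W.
`(lane / 4)*2 + (i % 2)`[6,2]⇒2
lane 6⇒6/4=1, 6 mod 4=2
i=2  r:1+8⇒9  c:2·2+0⇒4
col: 2 vs 4

buggy=2 correct=4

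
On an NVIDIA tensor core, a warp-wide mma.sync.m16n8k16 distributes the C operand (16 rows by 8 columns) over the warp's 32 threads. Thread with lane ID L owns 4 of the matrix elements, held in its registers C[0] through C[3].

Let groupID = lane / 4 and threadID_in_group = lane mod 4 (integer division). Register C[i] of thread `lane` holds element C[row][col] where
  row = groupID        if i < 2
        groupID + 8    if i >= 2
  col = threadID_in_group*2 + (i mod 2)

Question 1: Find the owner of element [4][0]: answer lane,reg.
r=4→G=4,rhi=0  c=0→T=0,p=0
L=4*4+0=16  i=0*2+0=0

16,0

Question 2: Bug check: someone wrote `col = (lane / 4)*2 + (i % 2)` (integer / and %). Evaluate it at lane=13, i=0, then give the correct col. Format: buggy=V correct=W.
`(lane / 4)*2 + (i % 2)`[13,0]=>6
13: grp=3,tig=1
[0] (3+0,1*2+0) = (3,2)
col: 6 vs 2

buggy=6 correct=2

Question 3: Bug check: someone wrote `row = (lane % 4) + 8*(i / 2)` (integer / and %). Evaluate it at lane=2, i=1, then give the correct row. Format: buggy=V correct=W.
buggy=2 correct=0

`(lane % 4) + 8*(i / 2)`[2,1]⇒2
L=2⇒gr=2>>2=0, th=2&3=2
[1]⇒row 0+0=0  col 2·2+1=5
row: 2 vs 0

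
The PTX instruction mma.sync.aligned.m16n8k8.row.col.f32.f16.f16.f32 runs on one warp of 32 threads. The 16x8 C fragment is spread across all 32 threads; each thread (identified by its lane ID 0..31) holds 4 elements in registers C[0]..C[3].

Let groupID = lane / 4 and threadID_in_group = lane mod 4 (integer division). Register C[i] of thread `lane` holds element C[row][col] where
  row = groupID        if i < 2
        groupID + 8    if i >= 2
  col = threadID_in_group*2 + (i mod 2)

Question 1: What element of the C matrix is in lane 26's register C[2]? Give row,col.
14,4

lane 26: grp=6 (26/4), tig=2 (26%4)
i=2: r=6+8=14, c=2*2+0=4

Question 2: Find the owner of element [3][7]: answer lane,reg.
15,1

r: 3->gid=3,r8=0  c: 7->tid=3,i&1=1
L=3*4+3=15  i=0*2+1=1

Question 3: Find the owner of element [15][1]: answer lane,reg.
r=15⇒gr=7,Rb=1  c=1⇒th=0,odd=1
L=7*4+0=28  i=1*2+1=3

28,3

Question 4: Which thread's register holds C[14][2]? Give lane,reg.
r=14⇒gr=6,Rb=1  c=2⇒th=1,odd=0
L=6*4+1=25  i=1*2+0=2

25,2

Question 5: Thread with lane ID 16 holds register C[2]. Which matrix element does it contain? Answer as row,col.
16: grp=4,tig=0
[2] (4+8,0*2+0) = (12,0)

12,0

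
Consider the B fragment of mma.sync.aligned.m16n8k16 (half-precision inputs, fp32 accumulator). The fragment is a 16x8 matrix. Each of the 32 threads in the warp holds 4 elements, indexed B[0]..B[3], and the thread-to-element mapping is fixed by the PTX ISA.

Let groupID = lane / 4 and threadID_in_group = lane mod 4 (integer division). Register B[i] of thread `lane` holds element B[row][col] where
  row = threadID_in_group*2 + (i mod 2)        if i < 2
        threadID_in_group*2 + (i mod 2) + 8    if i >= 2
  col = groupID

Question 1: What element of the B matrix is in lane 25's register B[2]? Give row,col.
10,6

lane 25->25/4=6, 25 mod 4=1
i=2  r:2·1+0+8->10  c:6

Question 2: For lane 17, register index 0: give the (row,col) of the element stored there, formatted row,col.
2,4

L=17→G=17>>2=4, T=17&3=1
[0]→row 1·2+0+0=2  col G=4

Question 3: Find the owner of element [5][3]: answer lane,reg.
14,1

c=3→G=3  r=5→rhi=0,T=2,p=1
L=3*4+2=14  i=0*2+1=1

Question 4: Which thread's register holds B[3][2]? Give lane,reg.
c: 2->gid=2  r: 3->r8=0,tid=1,i&1=1
L=2*4+1=9  i=0*2+1=1

9,1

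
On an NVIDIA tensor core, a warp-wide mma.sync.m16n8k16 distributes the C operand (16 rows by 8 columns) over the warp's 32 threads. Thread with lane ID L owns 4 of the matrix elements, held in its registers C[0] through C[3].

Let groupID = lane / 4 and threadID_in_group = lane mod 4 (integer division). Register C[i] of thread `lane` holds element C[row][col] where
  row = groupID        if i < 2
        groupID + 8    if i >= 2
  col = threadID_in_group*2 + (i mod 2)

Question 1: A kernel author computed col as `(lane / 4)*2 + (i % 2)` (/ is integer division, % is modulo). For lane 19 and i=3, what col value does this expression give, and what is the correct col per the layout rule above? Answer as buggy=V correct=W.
`(lane / 4)*2 + (i % 2)`[19,3]->9
L=19->g=19>>2=4, t=19&3=3
[3]->row 4+8=12  col 3·2+1=7
col: 9 vs 7

buggy=9 correct=7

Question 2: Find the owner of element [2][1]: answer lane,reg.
r=2⇒gr=2,Rb=0  c=1⇒th=0,odd=1
L=2*4+0=8  i=0*2+1=1

8,1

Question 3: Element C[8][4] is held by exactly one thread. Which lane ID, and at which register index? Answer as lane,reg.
2,2

r:8=>grp=0,rB=1  c:4=>tig=2,lo=0
L=0*4+2=2  i=1*2+0=2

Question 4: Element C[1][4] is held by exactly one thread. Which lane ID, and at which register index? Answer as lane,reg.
6,0

r: 1->gid=1,r8=0  c: 4->tid=2,i&1=0
L=1*4+2=6  i=0*2+0=0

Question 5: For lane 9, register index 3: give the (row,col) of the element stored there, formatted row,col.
10,3

9: grp=2,tig=1
[3] (2+8,1*2+1) = (10,3)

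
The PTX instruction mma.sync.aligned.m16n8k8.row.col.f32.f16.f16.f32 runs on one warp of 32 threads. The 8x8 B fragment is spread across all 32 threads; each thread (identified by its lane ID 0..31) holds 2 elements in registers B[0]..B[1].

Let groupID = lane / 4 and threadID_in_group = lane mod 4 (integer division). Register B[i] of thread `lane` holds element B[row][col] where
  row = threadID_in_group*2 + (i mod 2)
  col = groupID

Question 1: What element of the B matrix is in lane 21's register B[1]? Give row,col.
21: G=5,T=1
[1] (1*2+1,5) = (3,5)

3,5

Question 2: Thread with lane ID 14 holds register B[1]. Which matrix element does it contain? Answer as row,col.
14: grp=3,tig=2
[1] (2*2+1,3) = (5,3)

5,3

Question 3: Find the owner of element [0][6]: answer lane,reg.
c=6->g=6  r=0->t=0,b0=0
L=6*4+0=24  i=0=0

24,0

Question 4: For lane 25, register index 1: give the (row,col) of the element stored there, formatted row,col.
3,6

lane 25=>25/4=6, 25 mod 4=1
i=1  r:2·1+1=>3  c:6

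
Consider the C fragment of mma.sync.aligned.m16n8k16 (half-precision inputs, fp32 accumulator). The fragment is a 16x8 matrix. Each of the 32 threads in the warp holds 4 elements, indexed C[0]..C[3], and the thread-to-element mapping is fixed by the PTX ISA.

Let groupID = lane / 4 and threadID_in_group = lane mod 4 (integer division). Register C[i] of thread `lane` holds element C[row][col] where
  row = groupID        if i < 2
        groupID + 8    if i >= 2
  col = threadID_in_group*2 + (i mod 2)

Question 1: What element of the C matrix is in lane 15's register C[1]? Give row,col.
3,7

lane 15=>15/4=3, 15 mod 4=3
i=1  r:3+0=>3  c:2·3+1=>7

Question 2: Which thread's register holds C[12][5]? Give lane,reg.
r=12->g=4,rb=1  c=5->t=2,b0=1
L=4*4+2=18  i=1*2+1=3

18,3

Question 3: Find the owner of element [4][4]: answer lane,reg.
18,0

r=4→G=4,rhi=0  c=4→T=2,p=0
L=4*4+2=18  i=0*2+0=0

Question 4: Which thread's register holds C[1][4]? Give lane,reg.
r: 1->gid=1,r8=0  c: 4->tid=2,i&1=0
L=1*4+2=6  i=0*2+0=0

6,0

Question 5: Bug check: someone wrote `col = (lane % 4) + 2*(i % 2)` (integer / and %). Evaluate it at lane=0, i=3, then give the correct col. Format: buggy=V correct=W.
`(lane % 4) + 2*(i % 2)`[0,3]=>2
lane 0=>0/4=0, 0 mod 4=0
i=3  r:0+8=>8  c:2·0+1=>1
col: 2 vs 1

buggy=2 correct=1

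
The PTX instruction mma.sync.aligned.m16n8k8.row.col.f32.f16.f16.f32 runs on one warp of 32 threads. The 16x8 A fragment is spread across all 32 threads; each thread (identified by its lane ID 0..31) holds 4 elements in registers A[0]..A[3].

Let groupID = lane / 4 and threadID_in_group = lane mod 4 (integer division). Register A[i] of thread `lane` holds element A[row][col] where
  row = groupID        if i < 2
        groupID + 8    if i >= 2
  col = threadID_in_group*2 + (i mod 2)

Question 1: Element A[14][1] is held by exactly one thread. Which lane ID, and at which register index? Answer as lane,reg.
24,3

r=14->g=6,rb=1  c=1->t=0,b0=1
L=6*4+0=24  i=1*2+1=3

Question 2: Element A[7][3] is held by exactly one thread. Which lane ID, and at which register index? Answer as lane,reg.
29,1

r:7=>grp=7,rB=0  c:3=>tig=1,lo=1
L=7*4+1=29  i=0*2+1=1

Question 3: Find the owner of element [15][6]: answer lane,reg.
r=15->g=7,rb=1  c=6->t=3,b0=0
L=7*4+3=31  i=1*2+0=2

31,2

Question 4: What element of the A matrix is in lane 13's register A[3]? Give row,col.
lane 13: gr=3 (13/4), th=1 (13%4)
i=3: r=3+8=11, c=1*2+1=3

11,3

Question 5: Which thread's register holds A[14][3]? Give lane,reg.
r=14⇒gr=6,Rb=1  c=3⇒th=1,odd=1
L=6*4+1=25  i=1*2+1=3

25,3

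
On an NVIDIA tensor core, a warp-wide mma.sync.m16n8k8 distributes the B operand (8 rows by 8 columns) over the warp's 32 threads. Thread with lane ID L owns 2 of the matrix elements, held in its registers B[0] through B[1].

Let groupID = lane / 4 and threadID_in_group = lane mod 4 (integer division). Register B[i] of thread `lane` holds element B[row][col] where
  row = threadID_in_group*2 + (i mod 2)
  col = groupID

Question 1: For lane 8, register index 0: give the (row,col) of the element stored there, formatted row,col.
8: gr=2,th=0
[0] (0*2+0,2) = (0,2)

0,2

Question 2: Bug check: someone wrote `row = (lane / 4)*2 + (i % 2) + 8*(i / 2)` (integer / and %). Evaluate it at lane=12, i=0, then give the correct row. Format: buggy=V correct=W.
buggy=6 correct=0

`(lane / 4)*2 + (i % 2) + 8*(i / 2)`[12,0]->6
lane 12: g=3 (12/4), t=0 (12%4)
i=0: r=0*2+0=0, c=g=3
row: 6 vs 0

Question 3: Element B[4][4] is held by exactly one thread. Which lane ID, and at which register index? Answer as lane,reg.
c=4->g=4  r=4->t=2,b0=0
L=4*4+2=18  i=0=0

18,0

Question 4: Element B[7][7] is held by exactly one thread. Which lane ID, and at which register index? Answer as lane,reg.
31,1

c=7⇒gr=7  r=7⇒th=3,odd=1
L=7*4+3=31  i=1=1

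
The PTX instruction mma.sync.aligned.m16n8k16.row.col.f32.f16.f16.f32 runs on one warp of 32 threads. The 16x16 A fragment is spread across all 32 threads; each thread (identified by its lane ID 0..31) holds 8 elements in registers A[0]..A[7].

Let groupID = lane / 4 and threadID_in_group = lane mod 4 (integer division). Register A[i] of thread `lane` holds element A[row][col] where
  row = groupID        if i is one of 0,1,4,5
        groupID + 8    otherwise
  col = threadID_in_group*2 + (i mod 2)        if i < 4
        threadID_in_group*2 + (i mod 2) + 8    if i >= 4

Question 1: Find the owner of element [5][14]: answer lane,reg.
23,4

r: 5->gid=5,r8=0  c: 14->c8=1,tid=3,i&1=0
L=5*4+3=23  i=1*4+0*2+0=4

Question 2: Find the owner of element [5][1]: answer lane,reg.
20,1

r=5⇒gr=5,Rb=0  c=1⇒Cb=0,th=0,odd=1
L=5*4+0=20  i=0*4+0*2+1=1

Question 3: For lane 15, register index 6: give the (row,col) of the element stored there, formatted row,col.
11,14

lane 15→15/4=3, 15 mod 4=3
i=6  r:3+8→11  c:2·3+0+8→14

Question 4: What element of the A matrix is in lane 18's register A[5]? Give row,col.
lane 18: gr=4 (18/4), th=2 (18%4)
i=5: r=4+0=4, c=2*2+1+8=13

4,13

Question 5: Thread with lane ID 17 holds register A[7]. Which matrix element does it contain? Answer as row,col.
L=17->g=17>>2=4, t=17&3=1
[7]->row 4+8=12  col 1·2+1+8=11

12,11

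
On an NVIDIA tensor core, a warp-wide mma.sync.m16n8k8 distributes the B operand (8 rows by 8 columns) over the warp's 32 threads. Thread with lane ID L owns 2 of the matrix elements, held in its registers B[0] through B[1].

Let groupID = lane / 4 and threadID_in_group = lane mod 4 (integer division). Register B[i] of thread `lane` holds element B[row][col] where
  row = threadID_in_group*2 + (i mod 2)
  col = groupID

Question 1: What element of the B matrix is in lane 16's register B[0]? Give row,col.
L=16->g=16>>2=4, t=16&3=0
[0]->row 0·2+0=0  col g=4

0,4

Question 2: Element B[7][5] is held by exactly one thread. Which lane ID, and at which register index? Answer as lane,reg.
c: 5->gid=5  r: 7->tid=3,i&1=1
L=5*4+3=23  i=1=1

23,1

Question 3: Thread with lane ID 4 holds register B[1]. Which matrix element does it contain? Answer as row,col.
L=4->gid=4>>2=1, tid=4&3=0
[1]->row 0·2+1=1  col gid=1

1,1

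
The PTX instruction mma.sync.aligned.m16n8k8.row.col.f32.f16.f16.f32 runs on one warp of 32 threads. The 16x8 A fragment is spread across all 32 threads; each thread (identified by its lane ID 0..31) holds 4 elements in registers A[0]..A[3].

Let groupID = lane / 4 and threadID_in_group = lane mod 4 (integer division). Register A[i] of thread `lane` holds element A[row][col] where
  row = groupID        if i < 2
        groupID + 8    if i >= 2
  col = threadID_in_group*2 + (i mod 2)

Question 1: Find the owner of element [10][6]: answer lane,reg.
r=10⇒gr=2,Rb=1  c=6⇒th=3,odd=0
L=2*4+3=11  i=1*2+0=2

11,2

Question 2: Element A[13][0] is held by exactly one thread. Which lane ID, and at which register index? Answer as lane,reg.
20,2

r=13->g=5,rb=1  c=0->t=0,b0=0
L=5*4+0=20  i=1*2+0=2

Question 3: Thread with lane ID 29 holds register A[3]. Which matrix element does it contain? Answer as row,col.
lane 29: grp=7 (29/4), tig=1 (29%4)
i=3: r=7+8=15, c=1*2+1=3

15,3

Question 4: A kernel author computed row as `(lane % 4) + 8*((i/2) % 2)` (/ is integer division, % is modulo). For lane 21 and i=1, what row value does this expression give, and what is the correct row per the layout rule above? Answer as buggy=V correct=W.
buggy=1 correct=5

`(lane % 4) + 8*((i/2) % 2)`[21,1]⇒1
L=21⇒gr=21>>2=5, th=21&3=1
[1]⇒row 5+0=5  col 1·2+1=3
row: 1 vs 5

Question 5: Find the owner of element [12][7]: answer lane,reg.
r=12→G=4,rhi=1  c=7→T=3,p=1
L=4*4+3=19  i=1*2+1=3

19,3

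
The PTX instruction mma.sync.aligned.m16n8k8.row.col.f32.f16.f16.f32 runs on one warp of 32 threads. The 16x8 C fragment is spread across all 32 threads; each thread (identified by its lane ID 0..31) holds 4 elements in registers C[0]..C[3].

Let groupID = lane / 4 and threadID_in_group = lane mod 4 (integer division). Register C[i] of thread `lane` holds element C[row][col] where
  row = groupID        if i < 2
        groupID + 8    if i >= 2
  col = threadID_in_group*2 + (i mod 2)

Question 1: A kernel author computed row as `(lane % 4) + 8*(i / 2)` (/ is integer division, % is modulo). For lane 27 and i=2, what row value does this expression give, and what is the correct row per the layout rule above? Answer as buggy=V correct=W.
buggy=11 correct=14

`(lane % 4) + 8*(i / 2)`[27,2]=>11
lane 27: grp=6 (27/4), tig=3 (27%4)
i=2: r=6+8=14, c=3*2+0=6
row: 11 vs 14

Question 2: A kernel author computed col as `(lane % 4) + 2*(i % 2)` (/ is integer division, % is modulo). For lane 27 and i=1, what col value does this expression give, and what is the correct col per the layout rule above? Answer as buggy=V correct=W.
buggy=5 correct=7

`(lane % 4) + 2*(i % 2)`[27,1]→5
27: G=6,T=3
[1] (6+0,3*2+1) = (6,7)
col: 5 vs 7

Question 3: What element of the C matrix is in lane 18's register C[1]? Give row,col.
lane 18: grp=4 (18/4), tig=2 (18%4)
i=1: r=4+0=4, c=2*2+1=5

4,5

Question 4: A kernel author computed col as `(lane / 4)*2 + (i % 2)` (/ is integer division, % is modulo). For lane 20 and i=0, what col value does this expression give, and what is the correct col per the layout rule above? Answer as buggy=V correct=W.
`(lane / 4)*2 + (i % 2)`[20,0]→10
lane 20: G=5 (20/4), T=0 (20%4)
i=0: r=5+0=5, c=0*2+0=0
col: 10 vs 0

buggy=10 correct=0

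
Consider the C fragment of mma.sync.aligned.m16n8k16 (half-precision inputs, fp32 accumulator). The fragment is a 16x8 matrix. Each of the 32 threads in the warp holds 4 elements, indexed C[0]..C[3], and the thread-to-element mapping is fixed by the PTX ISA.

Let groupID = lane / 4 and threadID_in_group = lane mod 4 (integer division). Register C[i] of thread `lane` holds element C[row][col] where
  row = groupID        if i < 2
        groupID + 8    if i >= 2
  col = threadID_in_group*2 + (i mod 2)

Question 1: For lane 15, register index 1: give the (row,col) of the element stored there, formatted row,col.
lane 15: gr=3 (15/4), th=3 (15%4)
i=1: r=3+0=3, c=3*2+1=7

3,7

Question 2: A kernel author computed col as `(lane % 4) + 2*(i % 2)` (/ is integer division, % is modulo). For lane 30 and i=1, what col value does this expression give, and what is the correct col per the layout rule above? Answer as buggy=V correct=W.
buggy=4 correct=5

`(lane % 4) + 2*(i % 2)`[30,1]→4
lane 30→30/4=7, 30 mod 4=2
i=1  r:7+0→7  c:2·2+1→5
col: 4 vs 5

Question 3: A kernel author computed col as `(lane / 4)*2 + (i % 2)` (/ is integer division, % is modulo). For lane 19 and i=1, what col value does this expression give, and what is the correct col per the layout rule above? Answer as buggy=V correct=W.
buggy=9 correct=7

`(lane / 4)*2 + (i % 2)`[19,1]⇒9
lane 19: gr=4 (19/4), th=3 (19%4)
i=1: r=4+0=4, c=3*2+1=7
col: 9 vs 7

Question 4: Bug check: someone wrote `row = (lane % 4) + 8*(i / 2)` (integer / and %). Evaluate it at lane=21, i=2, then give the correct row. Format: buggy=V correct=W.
buggy=9 correct=13

`(lane % 4) + 8*(i / 2)`[21,2]⇒9
lane 21⇒21/4=5, 21 mod 4=1
i=2  r:5+8⇒13  c:2·1+0⇒2
row: 9 vs 13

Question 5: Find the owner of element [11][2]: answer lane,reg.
13,2

r=11→G=3,rhi=1  c=2→T=1,p=0
L=3*4+1=13  i=1*2+0=2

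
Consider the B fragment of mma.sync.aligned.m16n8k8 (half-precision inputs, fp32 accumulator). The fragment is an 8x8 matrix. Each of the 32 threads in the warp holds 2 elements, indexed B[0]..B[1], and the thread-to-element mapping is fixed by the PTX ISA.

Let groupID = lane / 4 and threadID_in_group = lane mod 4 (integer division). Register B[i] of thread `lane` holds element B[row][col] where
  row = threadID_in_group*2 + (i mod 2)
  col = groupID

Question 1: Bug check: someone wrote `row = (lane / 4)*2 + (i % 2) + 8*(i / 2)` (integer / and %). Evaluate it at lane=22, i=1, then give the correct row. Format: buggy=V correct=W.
buggy=11 correct=5

`(lane / 4)*2 + (i % 2) + 8*(i / 2)`[22,1]=>11
lane 22=>22/4=5, 22 mod 4=2
i=1  r:2·2+1=>5  c:5
row: 11 vs 5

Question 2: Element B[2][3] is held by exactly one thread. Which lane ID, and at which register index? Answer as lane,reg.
c=3→G=3  r=2→T=1,p=0
L=3*4+1=13  i=0=0

13,0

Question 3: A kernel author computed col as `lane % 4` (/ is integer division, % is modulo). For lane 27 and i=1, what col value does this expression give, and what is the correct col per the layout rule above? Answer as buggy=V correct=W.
`lane % 4`[27,1]⇒3
lane 27⇒27/4=6, 27 mod 4=3
i=1  r:2·3+1⇒7  c:6
col: 3 vs 6

buggy=3 correct=6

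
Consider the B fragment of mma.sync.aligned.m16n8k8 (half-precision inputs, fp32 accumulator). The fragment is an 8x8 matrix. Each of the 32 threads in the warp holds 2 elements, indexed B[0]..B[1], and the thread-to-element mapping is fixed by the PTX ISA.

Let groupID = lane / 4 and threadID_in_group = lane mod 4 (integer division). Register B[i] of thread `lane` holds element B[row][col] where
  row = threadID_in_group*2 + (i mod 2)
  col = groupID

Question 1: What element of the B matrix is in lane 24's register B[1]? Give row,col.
24: g=6,t=0
[1] (0*2+1,6) = (1,6)

1,6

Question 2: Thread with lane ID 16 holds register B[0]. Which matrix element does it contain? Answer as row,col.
0,4

lane 16=>16/4=4, 16 mod 4=0
i=0  r:2·0+0=>0  c:4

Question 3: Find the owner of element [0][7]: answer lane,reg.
28,0

c: 7->gid=7  r: 0->tid=0,i&1=0
L=7*4+0=28  i=0=0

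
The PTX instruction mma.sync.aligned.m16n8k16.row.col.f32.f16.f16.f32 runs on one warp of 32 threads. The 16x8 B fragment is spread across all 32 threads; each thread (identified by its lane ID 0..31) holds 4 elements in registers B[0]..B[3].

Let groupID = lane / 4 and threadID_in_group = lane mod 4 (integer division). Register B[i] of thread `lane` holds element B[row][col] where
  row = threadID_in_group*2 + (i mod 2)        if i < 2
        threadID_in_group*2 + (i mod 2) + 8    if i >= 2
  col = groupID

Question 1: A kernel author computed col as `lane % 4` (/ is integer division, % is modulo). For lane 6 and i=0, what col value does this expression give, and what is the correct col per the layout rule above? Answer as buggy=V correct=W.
buggy=2 correct=1

`lane % 4`[6,0]->2
lane 6: g=1 (6/4), t=2 (6%4)
i=0: r=2*2+0+0=4, c=g=1
col: 2 vs 1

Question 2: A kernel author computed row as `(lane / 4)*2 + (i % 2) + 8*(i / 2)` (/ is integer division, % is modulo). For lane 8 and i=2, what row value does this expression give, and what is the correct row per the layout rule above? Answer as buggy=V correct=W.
`(lane / 4)*2 + (i % 2) + 8*(i / 2)`[8,2]→12
8: G=2,T=0
[2] (0*2+0+8,2) = (8,2)
row: 12 vs 8

buggy=12 correct=8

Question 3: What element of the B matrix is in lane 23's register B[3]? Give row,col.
15,5

lane 23: grp=5 (23/4), tig=3 (23%4)
i=3: r=3*2+1+8=15, c=grp=5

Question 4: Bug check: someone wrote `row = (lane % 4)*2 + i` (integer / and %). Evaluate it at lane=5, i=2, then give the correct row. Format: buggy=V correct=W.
`(lane % 4)*2 + i`[5,2]→4
lane 5→5/4=1, 5 mod 4=1
i=2  r:2·1+0+8→10  c:1
row: 4 vs 10

buggy=4 correct=10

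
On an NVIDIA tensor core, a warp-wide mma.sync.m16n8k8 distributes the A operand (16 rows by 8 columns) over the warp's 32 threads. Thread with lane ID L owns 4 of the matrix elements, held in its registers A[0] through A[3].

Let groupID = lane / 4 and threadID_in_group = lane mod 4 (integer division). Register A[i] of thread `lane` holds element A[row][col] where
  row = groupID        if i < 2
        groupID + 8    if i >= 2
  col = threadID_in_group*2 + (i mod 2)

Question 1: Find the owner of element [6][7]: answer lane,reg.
r=6→G=6,rhi=0  c=7→T=3,p=1
L=6*4+3=27  i=0*2+1=1

27,1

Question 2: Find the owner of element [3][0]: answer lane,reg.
r=3⇒gr=3,Rb=0  c=0⇒th=0,odd=0
L=3*4+0=12  i=0*2+0=0

12,0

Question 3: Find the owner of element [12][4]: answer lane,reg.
r: 12->gid=4,r8=1  c: 4->tid=2,i&1=0
L=4*4+2=18  i=1*2+0=2

18,2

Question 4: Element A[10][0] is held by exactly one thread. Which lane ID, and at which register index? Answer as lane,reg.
r:10=>grp=2,rB=1  c:0=>tig=0,lo=0
L=2*4+0=8  i=1*2+0=2

8,2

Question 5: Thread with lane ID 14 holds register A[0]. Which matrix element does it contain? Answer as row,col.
14: grp=3,tig=2
[0] (3+0,2*2+0) = (3,4)

3,4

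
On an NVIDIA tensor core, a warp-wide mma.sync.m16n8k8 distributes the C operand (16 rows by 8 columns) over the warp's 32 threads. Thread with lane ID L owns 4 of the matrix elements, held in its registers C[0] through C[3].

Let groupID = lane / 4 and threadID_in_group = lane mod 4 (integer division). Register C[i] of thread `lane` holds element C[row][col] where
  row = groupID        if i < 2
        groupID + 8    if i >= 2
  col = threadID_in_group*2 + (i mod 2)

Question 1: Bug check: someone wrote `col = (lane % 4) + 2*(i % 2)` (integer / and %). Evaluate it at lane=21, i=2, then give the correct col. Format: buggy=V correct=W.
`(lane % 4) + 2*(i % 2)`[21,2]→1
lane 21→21/4=5, 21 mod 4=1
i=2  r:5+8→13  c:2·1+0→2
col: 1 vs 2

buggy=1 correct=2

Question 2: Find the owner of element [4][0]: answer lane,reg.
16,0

r=4->g=4,rb=0  c=0->t=0,b0=0
L=4*4+0=16  i=0*2+0=0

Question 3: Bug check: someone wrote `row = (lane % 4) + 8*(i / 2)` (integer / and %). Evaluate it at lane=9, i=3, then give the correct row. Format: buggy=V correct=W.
buggy=9 correct=10

`(lane % 4) + 8*(i / 2)`[9,3]⇒9
9: gr=2,th=1
[3] (2+8,1*2+1) = (10,3)
row: 9 vs 10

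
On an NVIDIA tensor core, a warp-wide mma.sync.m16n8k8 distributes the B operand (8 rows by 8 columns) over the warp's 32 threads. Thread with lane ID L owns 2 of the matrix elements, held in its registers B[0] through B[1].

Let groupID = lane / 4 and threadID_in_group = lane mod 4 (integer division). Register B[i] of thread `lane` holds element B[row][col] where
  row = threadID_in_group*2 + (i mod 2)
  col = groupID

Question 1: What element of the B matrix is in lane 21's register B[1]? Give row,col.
3,5

L=21⇒gr=21>>2=5, th=21&3=1
[1]⇒row 1·2+1=3  col gr=5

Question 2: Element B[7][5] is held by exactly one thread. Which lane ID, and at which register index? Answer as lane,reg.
c: 5->gid=5  r: 7->tid=3,i&1=1
L=5*4+3=23  i=1=1

23,1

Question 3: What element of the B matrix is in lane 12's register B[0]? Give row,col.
0,3

12: G=3,T=0
[0] (0*2+0,3) = (0,3)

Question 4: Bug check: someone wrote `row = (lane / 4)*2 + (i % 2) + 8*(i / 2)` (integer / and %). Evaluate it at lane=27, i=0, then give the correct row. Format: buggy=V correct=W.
buggy=12 correct=6

`(lane / 4)*2 + (i % 2) + 8*(i / 2)`[27,0]⇒12
lane 27⇒27/4=6, 27 mod 4=3
i=0  r:2·3+0⇒6  c:6
row: 12 vs 6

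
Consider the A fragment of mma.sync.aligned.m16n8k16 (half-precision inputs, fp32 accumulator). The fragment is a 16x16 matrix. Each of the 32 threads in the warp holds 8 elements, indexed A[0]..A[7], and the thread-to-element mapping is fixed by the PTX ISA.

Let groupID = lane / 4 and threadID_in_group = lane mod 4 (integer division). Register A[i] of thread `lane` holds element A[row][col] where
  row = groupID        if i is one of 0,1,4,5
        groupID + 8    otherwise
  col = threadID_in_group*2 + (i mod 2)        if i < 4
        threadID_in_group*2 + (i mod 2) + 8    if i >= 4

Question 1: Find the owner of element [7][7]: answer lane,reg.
r=7->g=7,rb=0  c=7->cb=0,t=3,b0=1
L=7*4+3=31  i=0*4+0*2+1=1

31,1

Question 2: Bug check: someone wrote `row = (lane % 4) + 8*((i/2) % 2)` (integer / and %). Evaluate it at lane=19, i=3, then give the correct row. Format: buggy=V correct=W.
`(lane % 4) + 8*((i/2) % 2)`[19,3]=>11
19: grp=4,tig=3
[3] (4+8,3*2+1+0) = (12,7)
row: 11 vs 12

buggy=11 correct=12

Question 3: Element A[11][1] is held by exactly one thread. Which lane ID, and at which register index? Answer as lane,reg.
12,3

r=11->g=3,rb=1  c=1->cb=0,t=0,b0=1
L=3*4+0=12  i=0*4+1*2+1=3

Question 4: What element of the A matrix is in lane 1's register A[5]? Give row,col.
L=1->g=1>>2=0, t=1&3=1
[5]->row 0+0=0  col 1·2+1+8=11

0,11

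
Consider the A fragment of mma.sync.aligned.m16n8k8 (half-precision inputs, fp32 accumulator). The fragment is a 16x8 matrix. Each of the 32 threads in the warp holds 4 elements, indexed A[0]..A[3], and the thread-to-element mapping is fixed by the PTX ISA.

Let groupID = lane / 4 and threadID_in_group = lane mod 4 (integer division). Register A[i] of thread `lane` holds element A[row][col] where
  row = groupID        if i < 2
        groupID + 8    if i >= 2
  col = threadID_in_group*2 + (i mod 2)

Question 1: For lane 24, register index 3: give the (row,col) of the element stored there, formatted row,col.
24: gr=6,th=0
[3] (6+8,0*2+1) = (14,1)

14,1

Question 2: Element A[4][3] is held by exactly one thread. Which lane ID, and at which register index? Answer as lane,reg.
17,1

r=4⇒gr=4,Rb=0  c=3⇒th=1,odd=1
L=4*4+1=17  i=0*2+1=1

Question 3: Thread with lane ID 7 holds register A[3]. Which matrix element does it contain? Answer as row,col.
lane 7->7/4=1, 7 mod 4=3
i=3  r:1+8->9  c:2·3+1->7

9,7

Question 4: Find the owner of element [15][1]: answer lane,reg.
r=15⇒gr=7,Rb=1  c=1⇒th=0,odd=1
L=7*4+0=28  i=1*2+1=3

28,3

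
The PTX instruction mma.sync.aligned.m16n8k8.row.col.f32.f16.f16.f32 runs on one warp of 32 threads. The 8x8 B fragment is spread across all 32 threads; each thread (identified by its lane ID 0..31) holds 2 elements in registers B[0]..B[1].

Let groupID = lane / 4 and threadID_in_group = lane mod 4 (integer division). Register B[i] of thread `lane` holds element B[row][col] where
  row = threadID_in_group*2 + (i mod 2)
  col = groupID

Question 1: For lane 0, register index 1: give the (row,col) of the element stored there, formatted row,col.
1,0

lane 0->0/4=0, 0 mod 4=0
i=1  r:2·0+1->1  c:0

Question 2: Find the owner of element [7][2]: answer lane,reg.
11,1

c: 2->gid=2  r: 7->tid=3,i&1=1
L=2*4+3=11  i=1=1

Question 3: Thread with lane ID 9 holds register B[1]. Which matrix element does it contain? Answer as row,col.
3,2

lane 9: gid=2 (9/4), tid=1 (9%4)
i=1: r=1*2+1=3, c=gid=2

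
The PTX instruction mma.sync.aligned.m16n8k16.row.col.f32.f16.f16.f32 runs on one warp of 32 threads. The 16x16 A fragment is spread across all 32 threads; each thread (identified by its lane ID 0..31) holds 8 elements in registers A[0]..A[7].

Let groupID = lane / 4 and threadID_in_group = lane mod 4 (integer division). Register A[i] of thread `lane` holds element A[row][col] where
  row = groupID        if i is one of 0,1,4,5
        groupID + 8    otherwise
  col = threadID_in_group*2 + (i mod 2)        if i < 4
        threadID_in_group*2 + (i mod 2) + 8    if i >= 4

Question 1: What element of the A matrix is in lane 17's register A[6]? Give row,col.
lane 17->17/4=4, 17 mod 4=1
i=6  r:4+8->12  c:2·1+0+8->10

12,10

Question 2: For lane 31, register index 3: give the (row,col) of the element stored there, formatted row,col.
15,7

lane 31: g=7 (31/4), t=3 (31%4)
i=3: r=7+8=15, c=3*2+1+0=7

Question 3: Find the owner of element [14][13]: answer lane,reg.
26,7

r=14→G=6,rhi=1  c=13→chi=1,T=2,p=1
L=6*4+2=26  i=1*4+1*2+1=7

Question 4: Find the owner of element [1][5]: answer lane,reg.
r:1=>grp=1,rB=0  c:5=>cB=0,tig=2,lo=1
L=1*4+2=6  i=0*4+0*2+1=1

6,1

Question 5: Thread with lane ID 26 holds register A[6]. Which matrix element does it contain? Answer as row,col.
14,12

L=26->g=26>>2=6, t=26&3=2
[6]->row 6+8=14  col 2·2+0+8=12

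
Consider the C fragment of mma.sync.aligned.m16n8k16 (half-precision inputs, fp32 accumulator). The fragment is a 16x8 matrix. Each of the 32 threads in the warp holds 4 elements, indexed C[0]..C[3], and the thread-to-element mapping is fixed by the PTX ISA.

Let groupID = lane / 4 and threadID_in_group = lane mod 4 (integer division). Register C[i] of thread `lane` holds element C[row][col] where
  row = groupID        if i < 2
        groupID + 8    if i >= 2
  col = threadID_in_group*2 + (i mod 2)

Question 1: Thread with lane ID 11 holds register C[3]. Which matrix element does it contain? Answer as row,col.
11: G=2,T=3
[3] (2+8,3*2+1) = (10,7)

10,7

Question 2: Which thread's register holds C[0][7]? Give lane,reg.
3,1

r=0⇒gr=0,Rb=0  c=7⇒th=3,odd=1
L=0*4+3=3  i=0*2+1=1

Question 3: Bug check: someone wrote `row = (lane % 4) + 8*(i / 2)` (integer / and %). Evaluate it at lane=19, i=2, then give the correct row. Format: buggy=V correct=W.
`(lane % 4) + 8*(i / 2)`[19,2]=>11
lane 19: grp=4 (19/4), tig=3 (19%4)
i=2: r=4+8=12, c=3*2+0=6
row: 11 vs 12

buggy=11 correct=12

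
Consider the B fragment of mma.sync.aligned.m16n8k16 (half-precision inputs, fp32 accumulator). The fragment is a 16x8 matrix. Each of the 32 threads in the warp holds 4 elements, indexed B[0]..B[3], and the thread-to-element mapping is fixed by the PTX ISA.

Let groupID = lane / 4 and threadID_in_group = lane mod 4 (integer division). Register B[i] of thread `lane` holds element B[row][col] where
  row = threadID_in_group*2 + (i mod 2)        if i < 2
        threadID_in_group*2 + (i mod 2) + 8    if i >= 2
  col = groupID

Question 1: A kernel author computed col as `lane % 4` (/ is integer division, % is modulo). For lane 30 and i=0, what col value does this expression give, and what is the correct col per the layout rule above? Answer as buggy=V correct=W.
`lane % 4`[30,0]->2
L=30->gid=30>>2=7, tid=30&3=2
[0]->row 2·2+0+0=4  col gid=7
col: 2 vs 7

buggy=2 correct=7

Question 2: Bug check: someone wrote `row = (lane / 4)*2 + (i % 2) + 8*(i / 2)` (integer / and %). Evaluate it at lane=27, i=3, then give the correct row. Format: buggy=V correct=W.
buggy=21 correct=15

`(lane / 4)*2 + (i % 2) + 8*(i / 2)`[27,3]→21
lane 27: G=6 (27/4), T=3 (27%4)
i=3: r=3*2+1+8=15, c=G=6
row: 21 vs 15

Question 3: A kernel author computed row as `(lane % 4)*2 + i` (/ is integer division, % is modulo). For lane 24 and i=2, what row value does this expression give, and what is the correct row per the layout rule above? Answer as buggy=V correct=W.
`(lane % 4)*2 + i`[24,2]⇒2
24: gr=6,th=0
[2] (0*2+0+8,6) = (8,6)
row: 2 vs 8

buggy=2 correct=8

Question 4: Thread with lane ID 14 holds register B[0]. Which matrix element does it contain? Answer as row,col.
lane 14: grp=3 (14/4), tig=2 (14%4)
i=0: r=2*2+0+0=4, c=grp=3

4,3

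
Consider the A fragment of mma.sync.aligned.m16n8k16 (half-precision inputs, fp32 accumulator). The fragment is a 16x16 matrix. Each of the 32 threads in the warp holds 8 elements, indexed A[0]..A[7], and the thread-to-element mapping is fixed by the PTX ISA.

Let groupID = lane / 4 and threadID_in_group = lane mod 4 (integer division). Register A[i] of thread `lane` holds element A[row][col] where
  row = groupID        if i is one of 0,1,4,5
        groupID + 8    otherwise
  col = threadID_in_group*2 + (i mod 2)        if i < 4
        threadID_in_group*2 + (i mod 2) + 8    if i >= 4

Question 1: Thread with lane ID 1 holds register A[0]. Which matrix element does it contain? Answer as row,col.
0,2

1: gr=0,th=1
[0] (0+0,1*2+0+0) = (0,2)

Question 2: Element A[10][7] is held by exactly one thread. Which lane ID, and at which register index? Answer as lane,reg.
r=10->g=2,rb=1  c=7->cb=0,t=3,b0=1
L=2*4+3=11  i=0*4+1*2+1=3

11,3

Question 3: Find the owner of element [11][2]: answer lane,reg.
r:11=>grp=3,rB=1  c:2=>cB=0,tig=1,lo=0
L=3*4+1=13  i=0*4+1*2+0=2

13,2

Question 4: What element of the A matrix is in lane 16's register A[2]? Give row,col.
12,0

16: gr=4,th=0
[2] (4+8,0*2+0+0) = (12,0)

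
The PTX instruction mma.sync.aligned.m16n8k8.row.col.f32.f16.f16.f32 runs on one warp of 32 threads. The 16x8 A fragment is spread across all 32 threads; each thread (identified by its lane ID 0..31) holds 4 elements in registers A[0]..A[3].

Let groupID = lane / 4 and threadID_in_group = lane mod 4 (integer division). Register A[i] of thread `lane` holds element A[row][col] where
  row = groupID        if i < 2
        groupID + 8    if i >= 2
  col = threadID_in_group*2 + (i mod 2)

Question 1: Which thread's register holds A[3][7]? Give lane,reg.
15,1

r=3⇒gr=3,Rb=0  c=7⇒th=3,odd=1
L=3*4+3=15  i=0*2+1=1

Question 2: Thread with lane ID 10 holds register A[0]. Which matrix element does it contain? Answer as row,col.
L=10->g=10>>2=2, t=10&3=2
[0]->row 2+0=2  col 2·2+0=4

2,4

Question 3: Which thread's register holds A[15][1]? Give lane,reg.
r=15→G=7,rhi=1  c=1→T=0,p=1
L=7*4+0=28  i=1*2+1=3

28,3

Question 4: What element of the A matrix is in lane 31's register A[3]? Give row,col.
15,7

31: g=7,t=3
[3] (7+8,3*2+1) = (15,7)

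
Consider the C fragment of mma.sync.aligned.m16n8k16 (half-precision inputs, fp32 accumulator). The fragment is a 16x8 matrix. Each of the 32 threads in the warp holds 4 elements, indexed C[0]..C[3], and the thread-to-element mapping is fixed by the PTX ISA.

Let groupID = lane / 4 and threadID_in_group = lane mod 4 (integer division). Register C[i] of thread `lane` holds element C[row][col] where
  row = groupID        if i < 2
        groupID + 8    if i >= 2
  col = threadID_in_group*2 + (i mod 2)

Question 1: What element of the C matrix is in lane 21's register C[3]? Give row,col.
lane 21: gid=5 (21/4), tid=1 (21%4)
i=3: r=5+8=13, c=1*2+1=3

13,3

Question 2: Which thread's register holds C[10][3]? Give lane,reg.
r:10=>grp=2,rB=1  c:3=>tig=1,lo=1
L=2*4+1=9  i=1*2+1=3

9,3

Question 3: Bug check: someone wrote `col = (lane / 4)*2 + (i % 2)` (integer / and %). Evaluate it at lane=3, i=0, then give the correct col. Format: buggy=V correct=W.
buggy=0 correct=6

`(lane / 4)*2 + (i % 2)`[3,0]=>0
lane 3=>3/4=0, 3 mod 4=3
i=0  r:0+0=>0  c:2·3+0=>6
col: 0 vs 6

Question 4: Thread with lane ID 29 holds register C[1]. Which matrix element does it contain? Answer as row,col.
lane 29->29/4=7, 29 mod 4=1
i=1  r:7+0->7  c:2·1+1->3

7,3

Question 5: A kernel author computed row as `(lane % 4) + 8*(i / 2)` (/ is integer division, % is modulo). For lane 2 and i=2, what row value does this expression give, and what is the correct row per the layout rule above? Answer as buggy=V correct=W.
buggy=10 correct=8

`(lane % 4) + 8*(i / 2)`[2,2]->10
L=2->g=2>>2=0, t=2&3=2
[2]->row 0+8=8  col 2·2+0=4
row: 10 vs 8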